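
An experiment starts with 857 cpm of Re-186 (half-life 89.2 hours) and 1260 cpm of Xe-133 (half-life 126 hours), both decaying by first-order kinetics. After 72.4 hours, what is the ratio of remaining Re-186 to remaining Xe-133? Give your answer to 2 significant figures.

Re-186: 857 × (1/2)^(72.4/89.2) = 857 × (1/2)^0.81166 ≈ 488.26 cpm.
Xe-133: 1260 × (1/2)^(72.4/126) = 1260 × (1/2)^0.5746 ≈ 846.05 cpm.
Ratio ≈ 488.26 / 846.05 ≈ 0.5771.

0.58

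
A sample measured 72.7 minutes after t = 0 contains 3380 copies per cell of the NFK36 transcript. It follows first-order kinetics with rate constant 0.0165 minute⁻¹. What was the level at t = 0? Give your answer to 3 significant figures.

t½ = ln 2 / k = 0.69315 / 0.0165 ≈ 42.009 minutes.
Number of half-lives elapsed: n = 72.7/42.009 ≈ 1.7306.
A₀ = A × 2^n = 3380 × 2^1.7306 = 3380 × 3.3186 ≈ 11217 copies per cell.

11200 copies per cell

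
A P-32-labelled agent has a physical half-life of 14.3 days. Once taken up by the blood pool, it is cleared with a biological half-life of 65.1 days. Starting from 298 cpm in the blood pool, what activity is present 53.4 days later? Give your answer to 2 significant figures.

1/t_eff = 1/t_phys + 1/t_biol = 1/14.3 + 1/65.1 = 0.085291 per day.
t_eff = 14.3 × 65.1 / (14.3 + 65.1) ≈ 11.725 days.
Remaining = 298 × (1/2)^(53.4/11.725) = 298 × (1/2)^4.5545 ≈ 12.681 cpm.

13 cpm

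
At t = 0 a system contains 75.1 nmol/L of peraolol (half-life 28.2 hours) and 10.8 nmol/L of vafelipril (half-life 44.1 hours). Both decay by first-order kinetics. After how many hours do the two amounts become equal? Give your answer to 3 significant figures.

Set 75.1·(1/2)^(t/28.2) = 10.8·(1/2)^(t/44.1).
Taking log₂: log₂(75.1/10.8) = t·(1/28.2 − 1/44.1).
log₂(6.9537) = 2.7978; 1/28.2 − 1/44.1 = 0.012785.
t = 2.7978 / 0.012785 ≈ 218.83 hours.

219 hours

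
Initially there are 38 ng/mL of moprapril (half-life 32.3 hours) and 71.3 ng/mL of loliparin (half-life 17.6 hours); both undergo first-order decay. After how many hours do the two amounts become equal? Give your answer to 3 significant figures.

35.1 hours

Set 38·(1/2)^(t/32.3) = 71.3·(1/2)^(t/17.6).
Taking log₂: log₂(38/71.3) = t·(1/32.3 − 1/17.6).
log₂(0.53296) = -0.9079; 1/32.3 − 1/17.6 = -0.025858.
t = -0.9079 / -0.025858 ≈ 35.111 hours.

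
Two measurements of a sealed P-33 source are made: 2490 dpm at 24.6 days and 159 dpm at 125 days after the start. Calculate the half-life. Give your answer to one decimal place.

25.3 days

Over Δt = 125 − 24.6 = 100.4 days, the level fell by a factor of 2490/159 ≈ 15.66.
n = log₂(15.66) ≈ 3.969 half-lives, so t½ = 100.4/3.969 ≈ 25.296 days.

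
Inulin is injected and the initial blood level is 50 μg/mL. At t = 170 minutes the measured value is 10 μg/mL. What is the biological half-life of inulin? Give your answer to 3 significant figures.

73.2 minutes

A/A₀ = 10/50 ≈ 0.2.
n = log₂(5) ≈ 2.3219 half-lives elapsed in 170 minutes.
t½ = 170/2.3219 ≈ 73.215 minutes.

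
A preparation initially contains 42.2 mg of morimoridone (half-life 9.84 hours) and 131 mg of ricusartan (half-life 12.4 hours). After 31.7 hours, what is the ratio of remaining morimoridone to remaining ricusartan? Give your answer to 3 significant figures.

morimoridone: 42.2 × (1/2)^(31.7/9.84) = 42.2 × (1/2)^3.2215 ≈ 4.5241 mg.
ricusartan: 131 × (1/2)^(31.7/12.4) = 131 × (1/2)^2.5565 ≈ 22.269 mg.
Ratio ≈ 4.5241 / 22.269 ≈ 0.20316.

0.203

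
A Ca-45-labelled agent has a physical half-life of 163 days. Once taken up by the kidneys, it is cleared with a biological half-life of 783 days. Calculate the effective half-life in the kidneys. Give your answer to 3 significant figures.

135 days

1/t_eff = 1/t_phys + 1/t_biol = 1/163 + 1/783 = 0.0074121 per day.
t_eff = 163 × 783 / (163 + 783) ≈ 134.91 days.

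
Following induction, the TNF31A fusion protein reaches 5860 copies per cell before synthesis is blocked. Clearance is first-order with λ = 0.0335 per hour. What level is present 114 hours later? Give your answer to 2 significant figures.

130 copies per cell

t½ = ln 2 / λ = 0.69315 / 0.0335 ≈ 20.691 hours.
Number of half-lives: n = 114/20.691 ≈ 5.5097.
Remaining = 5860 × (1/2)^5.5097 = 5860 × 0.02195 ≈ 128.63 copies per cell.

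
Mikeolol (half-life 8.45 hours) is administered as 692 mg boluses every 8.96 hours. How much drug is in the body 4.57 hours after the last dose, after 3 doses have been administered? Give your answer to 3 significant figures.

813 mg

The 3 doses were given 22.49, 13.53, 4.57 hours ago.
Total = 692·(1/2)^(22.49/8.45) + 692·(1/2)^(13.53/8.45) + 692·(1/2)^(4.57/8.45)
      = 109.37 + 228.09 + 475.66 ≈ 813.12 mg.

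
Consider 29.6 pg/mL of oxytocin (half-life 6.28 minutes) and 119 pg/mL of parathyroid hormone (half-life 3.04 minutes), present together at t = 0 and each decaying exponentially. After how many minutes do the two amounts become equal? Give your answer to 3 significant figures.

Set 29.6·(1/2)^(t/6.28) = 119·(1/2)^(t/3.04).
Taking log₂: log₂(29.6/119) = t·(1/6.28 − 1/3.04).
log₂(0.24874) = -2.0073; 1/6.28 − 1/3.04 = -0.16971.
t = -2.0073 / -0.16971 ≈ 11.828 minutes.

11.8 minutes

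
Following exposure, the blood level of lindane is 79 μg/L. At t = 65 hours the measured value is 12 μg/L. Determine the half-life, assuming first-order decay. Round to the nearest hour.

24 hours

A/A₀ = 12/79 ≈ 0.1519.
n = log₂(6.5833) ≈ 2.7188 half-lives elapsed in 65 hours.
t½ = 65/2.7188 ≈ 23.907 hours.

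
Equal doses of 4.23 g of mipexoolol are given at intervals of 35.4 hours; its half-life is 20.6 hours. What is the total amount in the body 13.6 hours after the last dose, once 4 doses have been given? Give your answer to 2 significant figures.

The 4 doses were given 119.8, 84.4, 49, 13.6 hours ago.
Total = 4.23·(1/2)^(119.8/20.6) + 4.23·(1/2)^(84.4/20.6) + 4.23·(1/2)^(49/20.6) + 4.23·(1/2)^(13.6/20.6)
      = 0.075109 + 0.24717 + 0.81339 + 2.6767 ≈ 3.8124 g.

3.8 g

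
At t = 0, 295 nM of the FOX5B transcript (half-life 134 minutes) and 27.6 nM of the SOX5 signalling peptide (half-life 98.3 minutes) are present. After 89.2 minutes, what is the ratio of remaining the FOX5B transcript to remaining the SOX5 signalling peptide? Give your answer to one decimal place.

FOX5B transcript: 295 × (1/2)^(89.2/134) = 295 × (1/2)^0.66567 ≈ 185.97 nM.
SOX5 signalling peptide: 27.6 × (1/2)^(89.2/98.3) = 27.6 × (1/2)^0.90743 ≈ 14.715 nM.
Ratio ≈ 185.97 / 14.715 ≈ 12.638.

12.6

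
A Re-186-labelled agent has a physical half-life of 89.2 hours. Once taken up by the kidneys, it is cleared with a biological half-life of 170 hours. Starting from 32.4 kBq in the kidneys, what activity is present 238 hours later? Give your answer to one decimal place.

1/t_eff = 1/t_phys + 1/t_biol = 1/89.2 + 1/170 = 0.017093 per hour.
t_eff = 89.2 × 170 / (89.2 + 170) ≈ 58.503 hours.
Remaining = 32.4 × (1/2)^(238/58.503) = 32.4 × (1/2)^4.0682 ≈ 1.9316 kBq.

1.9 kBq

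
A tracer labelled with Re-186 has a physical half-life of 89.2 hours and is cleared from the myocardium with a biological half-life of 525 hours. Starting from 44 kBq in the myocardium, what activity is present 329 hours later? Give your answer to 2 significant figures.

1/t_eff = 1/t_phys + 1/t_biol = 1/89.2 + 1/525 = 0.013116 per hour.
t_eff = 89.2 × 525 / (89.2 + 525) ≈ 76.246 hours.
Remaining = 44 × (1/2)^(329/76.246) = 44 × (1/2)^4.315 ≈ 2.2106 kBq.

2.2 kBq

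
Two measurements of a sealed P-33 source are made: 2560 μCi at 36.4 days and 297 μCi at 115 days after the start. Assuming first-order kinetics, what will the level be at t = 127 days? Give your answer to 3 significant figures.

214 μCi

Over Δt = 115 − 36.4 = 78.6 days, the level fell by a factor of 2560/297 ≈ 8.6195.
n = log₂(8.6195) ≈ 3.1076 half-lives, so t½ = 78.6/3.1076 ≈ 25.293 days.
From t = 115 to t = 127: 297 × (1/2)^((127−115)/25.293) ≈ 213.76 μCi.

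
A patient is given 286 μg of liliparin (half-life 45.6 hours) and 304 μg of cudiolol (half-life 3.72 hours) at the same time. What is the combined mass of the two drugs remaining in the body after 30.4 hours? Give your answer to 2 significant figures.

180 μg

liliparin: 286 × (1/2)^(30.4/45.6) = 286 × (1/2)^0.66667 ≈ 180.17 μg.
cudiolol: 304 × (1/2)^(30.4/3.72) = 304 × (1/2)^8.172 ≈ 1.054 μg.
Total = 180.17 + 1.054 ≈ 181.22 μg.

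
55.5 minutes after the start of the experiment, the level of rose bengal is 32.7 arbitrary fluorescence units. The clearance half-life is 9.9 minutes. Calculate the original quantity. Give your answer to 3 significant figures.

1590 arbitrary fluorescence units

Number of half-lives elapsed: n = 55.5/9.9 ≈ 5.6061.
A₀ = A × 2^n = 32.7 × 2^5.6061 = 32.7 × 48.707 ≈ 1592.7 arbitrary fluorescence units.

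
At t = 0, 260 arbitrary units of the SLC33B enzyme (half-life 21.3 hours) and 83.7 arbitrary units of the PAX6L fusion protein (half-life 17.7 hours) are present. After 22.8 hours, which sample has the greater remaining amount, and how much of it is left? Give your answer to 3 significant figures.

SLC33B enzyme: 260 × (1/2)^1.0704 ≈ 123.81 arbitrary units.
PAX6L fusion protein: 83.7 × (1/2)^1.2881 ≈ 34.273 arbitrary units.
SLC33B enzyme has more remaining, at ≈ 123.81 arbitrary units.

SLC33B enzyme, 124 arbitrary units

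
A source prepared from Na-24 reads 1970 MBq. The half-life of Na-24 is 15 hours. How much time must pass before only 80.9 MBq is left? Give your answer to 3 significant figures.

Fraction remaining = 80.9/1970 ≈ 0.041066.
n = log₂(1970/80.9) = ln(24.351)/ln 2 ≈ 4.6059 half-lives.
t = n × t½ = 4.6059 × 15 ≈ 69.089 hours.

69.1 hours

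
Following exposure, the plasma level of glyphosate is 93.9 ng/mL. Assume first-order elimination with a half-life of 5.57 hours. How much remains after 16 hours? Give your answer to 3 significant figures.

12.8 ng/mL

Number of half-lives: n = 16/5.57 ≈ 2.8725.
Remaining = 93.9 × (1/2)^2.8725 = 93.9 × 0.13655 ≈ 12.822 ng/mL.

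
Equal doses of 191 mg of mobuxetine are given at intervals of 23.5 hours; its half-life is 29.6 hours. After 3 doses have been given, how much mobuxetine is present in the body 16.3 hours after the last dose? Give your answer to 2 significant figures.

250 mg

The 3 doses were given 63.3, 39.8, 16.3 hours ago.
Total = 191·(1/2)^(63.3/29.6) + 191·(1/2)^(39.8/29.6) + 191·(1/2)^(16.3/29.6)
      = 43.379 + 75.209 + 130.4 ≈ 248.98 mg.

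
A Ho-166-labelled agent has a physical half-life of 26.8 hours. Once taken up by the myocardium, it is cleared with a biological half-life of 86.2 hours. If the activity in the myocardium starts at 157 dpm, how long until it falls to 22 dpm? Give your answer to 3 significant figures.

58.0 hours

1/t_eff = 1/t_phys + 1/t_biol = 1/26.8 + 1/86.2 = 0.048914 per hour.
t_eff = 26.8 × 86.2 / (26.8 + 86.2) ≈ 20.444 hours.
n = log₂(157/22) ≈ 2.8352; t = 2.8352 × 20.444 ≈ 57.962 hours.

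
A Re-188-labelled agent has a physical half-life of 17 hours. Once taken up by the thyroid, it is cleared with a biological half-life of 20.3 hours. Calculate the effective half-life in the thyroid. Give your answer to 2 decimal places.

1/t_eff = 1/t_phys + 1/t_biol = 1/17 + 1/20.3 = 0.10808 per hour.
t_eff = 17 × 20.3 / (17 + 20.3) ≈ 9.252 hours.

9.25 hours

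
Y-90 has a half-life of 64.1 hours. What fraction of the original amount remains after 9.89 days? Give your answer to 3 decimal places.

9.89 days = 237.36 hours.
n = 237.36/64.1 ≈ 3.703 half-lives.
Fraction remaining = (1/2)^3.703 ≈ 0.076789.

0.077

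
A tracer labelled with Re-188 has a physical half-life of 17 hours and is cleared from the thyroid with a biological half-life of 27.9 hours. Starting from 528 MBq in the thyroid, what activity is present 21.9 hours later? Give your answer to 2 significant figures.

1/t_eff = 1/t_phys + 1/t_biol = 1/17 + 1/27.9 = 0.094666 per hour.
t_eff = 17 × 27.9 / (17 + 27.9) ≈ 10.563 hours.
Remaining = 528 × (1/2)^(21.9/10.563) = 528 × (1/2)^2.0732 ≈ 125.47 MBq.

130 MBq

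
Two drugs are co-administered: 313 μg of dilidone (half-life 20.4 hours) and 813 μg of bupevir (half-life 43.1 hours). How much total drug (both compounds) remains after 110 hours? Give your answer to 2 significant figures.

dilidone: 313 × (1/2)^(110/20.4) = 313 × (1/2)^5.3922 ≈ 7.4532 μg.
bupevir: 813 × (1/2)^(110/43.1) = 813 × (1/2)^2.5522 ≈ 138.61 μg.
Total = 7.4532 + 138.61 ≈ 146.07 μg.

150 μg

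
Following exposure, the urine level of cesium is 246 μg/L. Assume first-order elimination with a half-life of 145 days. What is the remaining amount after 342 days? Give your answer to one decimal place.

48.0 μg/L

Number of half-lives: n = 342/145 ≈ 2.3586.
Remaining = 246 × (1/2)^2.3586 = 246 × 0.19498 ≈ 47.964 μg/L.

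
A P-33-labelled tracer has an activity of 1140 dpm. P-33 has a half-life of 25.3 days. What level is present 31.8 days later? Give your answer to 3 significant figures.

477 dpm

Number of half-lives: n = 31.8/25.3 ≈ 1.2569.
Remaining = 1140 × (1/2)^1.2569 = 1140 × 0.41844 ≈ 477.02 dpm.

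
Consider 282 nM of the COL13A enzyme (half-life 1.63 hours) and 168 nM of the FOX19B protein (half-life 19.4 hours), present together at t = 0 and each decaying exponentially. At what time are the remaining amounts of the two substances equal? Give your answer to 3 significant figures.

1.33 hours

Set 282·(1/2)^(t/1.63) = 168·(1/2)^(t/19.4).
Taking log₂: log₂(282/168) = t·(1/1.63 − 1/19.4).
log₂(1.6786) = 0.74723; 1/1.63 − 1/19.4 = 0.56195.
t = 0.74723 / 0.56195 ≈ 1.3297 hours.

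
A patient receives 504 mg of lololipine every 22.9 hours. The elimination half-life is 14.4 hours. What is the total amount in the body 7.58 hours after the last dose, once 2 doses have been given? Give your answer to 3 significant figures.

466 mg

The 2 doses were given 30.48, 7.58 hours ago.
Total = 504·(1/2)^(30.48/14.4) + 504·(1/2)^(7.58/14.4)
      = 116.21 + 349.92 ≈ 466.13 mg.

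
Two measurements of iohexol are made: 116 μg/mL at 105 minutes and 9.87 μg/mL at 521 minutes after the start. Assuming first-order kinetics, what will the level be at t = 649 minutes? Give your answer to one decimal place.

Over Δt = 521 − 105 = 416 minutes, the level fell by a factor of 116/9.87 ≈ 11.753.
n = log₂(11.753) ≈ 3.5549 half-lives, so t½ = 416/3.5549 ≈ 117.02 minutes.
From t = 521 to t = 649: 9.87 × (1/2)^((649−521)/117.02) ≈ 4.6243 μg/mL.

4.6 μg/mL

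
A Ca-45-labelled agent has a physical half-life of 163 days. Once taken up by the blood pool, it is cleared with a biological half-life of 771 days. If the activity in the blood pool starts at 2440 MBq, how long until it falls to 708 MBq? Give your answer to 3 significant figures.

240 days

1/t_eff = 1/t_phys + 1/t_biol = 1/163 + 1/771 = 0.007432 per day.
t_eff = 163 × 771 / (163 + 771) ≈ 134.55 days.
n = log₂(2440/708) ≈ 1.7851; t = 1.7851 × 134.55 ≈ 240.19 days.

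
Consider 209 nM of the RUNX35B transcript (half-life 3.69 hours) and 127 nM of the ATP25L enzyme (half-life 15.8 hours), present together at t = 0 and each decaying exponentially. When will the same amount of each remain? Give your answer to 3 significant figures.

Set 209·(1/2)^(t/3.69) = 127·(1/2)^(t/15.8).
Taking log₂: log₂(209/127) = t·(1/3.69 − 1/15.8).
log₂(1.6457) = 0.71867; 1/3.69 − 1/15.8 = 0.20771.
t = 0.71867 / 0.20771 ≈ 3.46 hours.

3.46 hours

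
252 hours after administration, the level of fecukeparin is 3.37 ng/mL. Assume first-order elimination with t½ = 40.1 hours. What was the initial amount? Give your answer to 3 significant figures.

Number of half-lives elapsed: n = 252/40.1 ≈ 6.2843.
A₀ = A × 2^n = 3.37 × 2^6.2843 = 3.37 × 77.94 ≈ 262.66 ng/mL.

263 ng/mL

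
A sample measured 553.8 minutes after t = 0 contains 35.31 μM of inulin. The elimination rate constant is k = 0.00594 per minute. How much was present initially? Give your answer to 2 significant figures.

950 μM

t½ = ln 2 / k = 0.69315 / 0.00594 ≈ 116.69 minutes.
Number of half-lives elapsed: n = 553.8/116.69 ≈ 4.7458.
A₀ = A × 2^n = 35.31 × 2^4.7458 = 35.31 × 26.831 ≈ 947.42 μM.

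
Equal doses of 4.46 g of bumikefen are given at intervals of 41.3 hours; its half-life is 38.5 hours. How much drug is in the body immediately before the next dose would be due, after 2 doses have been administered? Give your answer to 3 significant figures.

The 2 doses were given 82.6, 41.3 hours ago.
Total = 4.46·(1/2)^(82.6/38.5) + 4.46·(1/2)^(41.3/38.5)
      = 1.0081 + 2.1204 ≈ 3.1284 g.

3.13 g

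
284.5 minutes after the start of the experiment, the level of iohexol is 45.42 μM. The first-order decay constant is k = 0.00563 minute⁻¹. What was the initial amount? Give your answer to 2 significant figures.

230 μM

t½ = ln 2 / k = 0.69315 / 0.00563 ≈ 123.12 minutes.
Number of half-lives elapsed: n = 284.5/123.12 ≈ 2.3108.
A₀ = A × 2^n = 45.42 × 2^2.3108 = 45.42 × 4.9616 ≈ 225.36 μM.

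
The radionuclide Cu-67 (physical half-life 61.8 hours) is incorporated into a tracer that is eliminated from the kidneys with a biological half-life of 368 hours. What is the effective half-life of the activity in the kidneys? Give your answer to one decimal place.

52.9 hours

1/t_eff = 1/t_phys + 1/t_biol = 1/61.8 + 1/368 = 0.018899 per hour.
t_eff = 61.8 × 368 / (61.8 + 368) ≈ 52.914 hours.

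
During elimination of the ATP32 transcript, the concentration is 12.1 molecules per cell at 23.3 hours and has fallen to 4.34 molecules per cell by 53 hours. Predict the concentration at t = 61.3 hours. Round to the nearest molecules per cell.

Over Δt = 53 − 23.3 = 29.7 hours, the level fell by a factor of 12.1/4.34 ≈ 2.788.
n = log₂(2.788) ≈ 1.4792 half-lives, so t½ = 29.7/1.4792 ≈ 20.078 hours.
From t = 53 to t = 61.3: 4.34 × (1/2)^((61.3−53)/20.078) ≈ 3.2587 molecules per cell.

3 molecules per cell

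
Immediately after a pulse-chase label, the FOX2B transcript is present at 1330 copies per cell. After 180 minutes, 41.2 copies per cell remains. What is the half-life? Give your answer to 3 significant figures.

35.9 minutes

A/A₀ = 41.2/1330 ≈ 0.030977.
n = log₂(32.282) ≈ 5.0126 half-lives elapsed in 180 minutes.
t½ = 180/5.0126 ≈ 35.909 minutes.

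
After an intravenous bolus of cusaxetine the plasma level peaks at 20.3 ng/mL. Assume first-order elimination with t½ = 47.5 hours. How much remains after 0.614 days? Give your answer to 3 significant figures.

Convert the elapsed time: 0.614 days = 14.736 hours.
Number of half-lives: n = 14.736/47.5 ≈ 0.31023.
Remaining = 20.3 × (1/2)^0.31023 = 20.3 × 0.80651 ≈ 16.372 ng/mL.

16.4 ng/mL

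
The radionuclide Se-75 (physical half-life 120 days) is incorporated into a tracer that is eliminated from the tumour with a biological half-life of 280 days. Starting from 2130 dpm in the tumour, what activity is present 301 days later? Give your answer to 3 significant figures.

1/t_eff = 1/t_phys + 1/t_biol = 1/120 + 1/280 = 0.011905 per day.
t_eff = 120 × 280 / (120 + 280) ≈ 84 days.
Remaining = 2130 × (1/2)^(301/84) = 2130 × (1/2)^3.5833 ≈ 177.7 dpm.

178 dpm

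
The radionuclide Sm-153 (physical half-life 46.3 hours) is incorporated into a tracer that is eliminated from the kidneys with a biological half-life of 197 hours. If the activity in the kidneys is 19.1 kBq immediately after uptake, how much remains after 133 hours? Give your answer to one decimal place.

1/t_eff = 1/t_phys + 1/t_biol = 1/46.3 + 1/197 = 0.026674 per hour.
t_eff = 46.3 × 197 / (46.3 + 197) ≈ 37.489 hours.
Remaining = 19.1 × (1/2)^(133/37.489) = 19.1 × (1/2)^3.5477 ≈ 1.6333 kBq.

1.6 kBq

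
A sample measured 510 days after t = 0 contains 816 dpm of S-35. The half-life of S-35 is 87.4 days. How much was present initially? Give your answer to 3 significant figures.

Number of half-lives elapsed: n = 510/87.4 ≈ 5.8352.
A₀ = A × 2^n = 816 × 2^5.8352 = 816 × 57.093 ≈ 46588 dpm.

46600 dpm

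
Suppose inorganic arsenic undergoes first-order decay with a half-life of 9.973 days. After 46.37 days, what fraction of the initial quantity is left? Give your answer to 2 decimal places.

0.04

n = 46.37/9.973 ≈ 4.6496 half-lives.
Fraction remaining = (1/2)^4.6496 ≈ 0.039842.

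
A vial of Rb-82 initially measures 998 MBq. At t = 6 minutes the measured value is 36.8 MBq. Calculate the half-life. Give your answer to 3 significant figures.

A/A₀ = 36.8/998 ≈ 0.036874.
n = log₂(27.12) ≈ 4.7613 half-lives elapsed in 6 minutes.
t½ = 6/4.7613 ≈ 1.2602 minutes.

1.26 minutes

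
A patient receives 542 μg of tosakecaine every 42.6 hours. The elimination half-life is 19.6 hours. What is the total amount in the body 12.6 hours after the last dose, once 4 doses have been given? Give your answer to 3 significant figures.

445 μg

The 4 doses were given 140.4, 97.8, 55.2, 12.6 hours ago.
Total = 542·(1/2)^(140.4/19.6) + 542·(1/2)^(97.8/19.6) + 542·(1/2)^(55.2/19.6) + 542·(1/2)^(12.6/19.6)
      = 3.7813 + 17.058 + 76.949 + 347.12 ≈ 444.91 μg.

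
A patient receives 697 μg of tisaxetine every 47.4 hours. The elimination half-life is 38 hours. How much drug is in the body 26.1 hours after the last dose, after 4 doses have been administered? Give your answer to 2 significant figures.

The 4 doses were given 168.3, 120.9, 73.5, 26.1 hours ago.
Total = 697·(1/2)^(168.3/38) + 697·(1/2)^(120.9/38) + 697·(1/2)^(73.5/38) + 697·(1/2)^(26.1/38)
      = 32.358 + 76.821 + 182.38 + 432.98 ≈ 724.54 μg.

720 μg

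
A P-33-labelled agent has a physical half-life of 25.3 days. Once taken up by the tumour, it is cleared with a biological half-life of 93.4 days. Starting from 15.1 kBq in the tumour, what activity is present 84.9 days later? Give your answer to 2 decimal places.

1/t_eff = 1/t_phys + 1/t_biol = 1/25.3 + 1/93.4 = 0.050232 per day.
t_eff = 25.3 × 93.4 / (25.3 + 93.4) ≈ 19.907 days.
Remaining = 15.1 × (1/2)^(84.9/19.907) = 15.1 × (1/2)^4.2647 ≈ 0.78554 kBq.

0.79 kBq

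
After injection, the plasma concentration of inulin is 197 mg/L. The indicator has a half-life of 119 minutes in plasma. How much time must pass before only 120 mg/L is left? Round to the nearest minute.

85 minutes

Fraction remaining = 120/197 ≈ 0.60914.
n = log₂(197/120) = ln(1.6417)/ln 2 ≈ 0.71516 half-lives.
t = n × t½ = 0.71516 × 119 ≈ 85.104 minutes.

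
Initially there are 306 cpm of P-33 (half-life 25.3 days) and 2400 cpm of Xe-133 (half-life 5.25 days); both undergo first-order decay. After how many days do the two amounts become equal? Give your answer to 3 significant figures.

19.7 days

Set 306·(1/2)^(t/25.3) = 2400·(1/2)^(t/5.25).
Taking log₂: log₂(306/2400) = t·(1/25.3 − 1/5.25).
log₂(0.1275) = -2.9714; 1/25.3 − 1/5.25 = -0.15095.
t = -2.9714 / -0.15095 ≈ 19.685 days.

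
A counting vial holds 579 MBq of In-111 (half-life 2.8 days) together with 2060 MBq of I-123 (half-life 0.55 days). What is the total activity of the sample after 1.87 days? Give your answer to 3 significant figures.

560 MBq

In-111: 579 × (1/2)^(1.87/2.8) = 579 × (1/2)^0.66786 ≈ 364.45 MBq.
I-123: 2060 × (1/2)^(1.87/0.55) = 2060 × (1/2)^3.4 ≈ 195.15 MBq.
Total = 364.45 + 195.15 ≈ 559.59 MBq.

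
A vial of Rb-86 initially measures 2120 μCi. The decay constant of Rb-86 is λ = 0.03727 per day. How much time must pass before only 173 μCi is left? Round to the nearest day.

t½ = ln 2 / λ = 0.69315 / 0.03727 ≈ 18.598 days.
Fraction remaining = 173/2120 ≈ 0.081604.
n = log₂(2120/173) = ln(12.254)/ln 2 ≈ 3.6152 half-lives.
t = n × t½ = 3.6152 × 18.598 ≈ 67.236 days.

67 days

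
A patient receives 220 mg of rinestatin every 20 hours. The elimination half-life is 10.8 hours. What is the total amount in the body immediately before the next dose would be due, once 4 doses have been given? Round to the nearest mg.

The 4 doses were given 80, 60, 40, 20 hours ago.
Total = 220·(1/2)^(80/10.8) + 220·(1/2)^(60/10.8) + 220·(1/2)^(40/10.8) + 220·(1/2)^(20/10.8)
      = 1.2959 + 4.6777 + 16.885 + 60.948 ≈ 83.806 mg.

84 mg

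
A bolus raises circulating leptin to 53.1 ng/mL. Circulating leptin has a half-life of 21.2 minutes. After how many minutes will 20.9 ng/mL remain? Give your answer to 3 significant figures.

Fraction remaining = 20.9/53.1 ≈ 0.3936.
n = log₂(53.1/20.9) = ln(2.5407)/ln 2 ≈ 1.3452 half-lives.
t = n × t½ = 1.3452 × 21.2 ≈ 28.518 minutes.

28.5 minutes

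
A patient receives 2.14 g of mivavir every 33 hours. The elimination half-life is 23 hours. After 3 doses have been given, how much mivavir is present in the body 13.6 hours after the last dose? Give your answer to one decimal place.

2.1 g

The 3 doses were given 79.6, 46.6, 13.6 hours ago.
Total = 2.14·(1/2)^(79.6/23) + 2.14·(1/2)^(46.6/23) + 2.14·(1/2)^(13.6/23)
      = 0.19435 + 0.52541 + 1.4204 ≈ 2.1402 g.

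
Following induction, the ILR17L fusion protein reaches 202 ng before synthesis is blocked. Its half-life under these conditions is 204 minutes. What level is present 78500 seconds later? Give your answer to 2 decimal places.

Convert the elapsed time: 78500 seconds = 1308.33 minutes.
Number of half-lives: n = 1308.33/204 ≈ 6.4134.
Remaining = 202 × (1/2)^6.4134 = 202 × 0.011732 ≈ 2.3699 ng.

2.37 ng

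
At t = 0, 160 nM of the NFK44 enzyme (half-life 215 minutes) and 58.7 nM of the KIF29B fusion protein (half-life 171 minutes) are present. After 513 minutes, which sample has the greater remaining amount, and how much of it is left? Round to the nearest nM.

NFK44 enzyme: 160 × (1/2)^2.386 ≈ 30.609 nM.
KIF29B fusion protein: 58.7 × (1/2)^3 ≈ 7.3375 nM.
NFK44 enzyme has more remaining, at ≈ 30.609 nM.

NFK44 enzyme, 31 nM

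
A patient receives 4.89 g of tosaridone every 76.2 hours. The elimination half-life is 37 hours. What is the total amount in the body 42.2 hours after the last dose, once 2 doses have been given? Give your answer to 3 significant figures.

2.75 g

The 2 doses were given 118.4, 42.2 hours ago.
Total = 4.89·(1/2)^(118.4/37) + 4.89·(1/2)^(42.2/37)
      = 0.53212 + 2.2181 ≈ 2.7502 g.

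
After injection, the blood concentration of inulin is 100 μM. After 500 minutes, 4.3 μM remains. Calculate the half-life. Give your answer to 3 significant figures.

110 minutes

A/A₀ = 4.3/100 ≈ 0.043.
n = log₂(23.256) ≈ 4.5395 half-lives elapsed in 500 minutes.
t½ = 500/4.5395 ≈ 110.14 minutes.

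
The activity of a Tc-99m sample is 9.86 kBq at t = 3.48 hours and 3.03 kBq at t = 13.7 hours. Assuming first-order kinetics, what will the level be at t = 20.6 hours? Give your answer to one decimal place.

Over Δt = 13.7 − 3.48 = 10.22 hours, the level fell by a factor of 9.86/3.03 ≈ 3.2541.
n = log₂(3.2541) ≈ 1.7023 half-lives, so t½ = 10.22/1.7023 ≈ 6.0037 hours.
From t = 13.7 to t = 20.6: 3.03 × (1/2)^((20.6−13.7)/6.0037) ≈ 1.3661 kBq.

1.4 kBq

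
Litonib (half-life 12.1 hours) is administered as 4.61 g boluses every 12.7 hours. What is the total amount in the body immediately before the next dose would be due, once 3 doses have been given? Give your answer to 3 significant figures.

The 3 doses were given 38.1, 25.4, 12.7 hours ago.
Total = 4.61·(1/2)^(38.1/12.1) + 4.61·(1/2)^(25.4/12.1) + 4.61·(1/2)^(12.7/12.1)
      = 0.51979 + 1.0759 + 2.2271 ≈ 3.8228 g.

3.82 g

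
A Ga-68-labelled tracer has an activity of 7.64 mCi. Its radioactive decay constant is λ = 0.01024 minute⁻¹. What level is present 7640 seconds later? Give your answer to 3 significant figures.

2.07 mCi

t½ = ln 2 / λ = 0.69315 / 0.01024 ≈ 67.69 minutes.
Convert the elapsed time: 7640 seconds = 127.333 minutes.
Number of half-lives: n = 127.333/67.69 ≈ 1.8811.
Remaining = 7.64 × (1/2)^1.8811 = 7.64 × 0.27147 ≈ 2.0741 mCi.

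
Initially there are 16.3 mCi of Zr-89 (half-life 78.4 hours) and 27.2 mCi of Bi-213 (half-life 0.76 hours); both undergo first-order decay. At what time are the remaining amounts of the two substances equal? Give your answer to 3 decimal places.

Set 16.3·(1/2)^(t/78.4) = 27.2·(1/2)^(t/0.76).
Taking log₂: log₂(16.3/27.2) = t·(1/78.4 − 1/0.76).
log₂(0.59926) = -0.73873; 1/78.4 − 1/0.76 = -1.303.
t = -0.73873 / -1.303 ≈ 0.56693 hours.

0.567 hours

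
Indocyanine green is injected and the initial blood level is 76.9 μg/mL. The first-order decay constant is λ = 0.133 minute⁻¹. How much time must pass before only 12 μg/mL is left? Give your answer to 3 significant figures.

14.0 minutes

t½ = ln 2 / λ = 0.69315 / 0.133 ≈ 5.2116 minutes.
Fraction remaining = 12/76.9 ≈ 0.15605.
n = log₂(76.9/12) = ln(6.4083)/ln 2 ≈ 2.6799 half-lives.
t = n × t½ = 2.6799 × 5.2116 ≈ 13.967 minutes.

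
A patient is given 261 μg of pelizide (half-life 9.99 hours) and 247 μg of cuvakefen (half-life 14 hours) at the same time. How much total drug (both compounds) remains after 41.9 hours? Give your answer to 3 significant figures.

45.3 μg

pelizide: 261 × (1/2)^(41.9/9.99) = 261 × (1/2)^4.1942 ≈ 14.258 μg.
cuvakefen: 247 × (1/2)^(41.9/14) = 247 × (1/2)^2.9929 ≈ 31.028 μg.
Total = 14.258 + 31.028 ≈ 45.286 μg.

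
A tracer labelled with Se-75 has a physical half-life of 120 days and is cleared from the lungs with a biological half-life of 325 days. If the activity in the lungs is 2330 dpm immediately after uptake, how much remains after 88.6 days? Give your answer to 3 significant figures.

1/t_eff = 1/t_phys + 1/t_biol = 1/120 + 1/325 = 0.01141 per day.
t_eff = 120 × 325 / (120 + 325) ≈ 87.64 days.
Remaining = 2330 × (1/2)^(88.6/87.64) = 2330 × (1/2)^1.0109 ≈ 1156.2 dpm.

1160 dpm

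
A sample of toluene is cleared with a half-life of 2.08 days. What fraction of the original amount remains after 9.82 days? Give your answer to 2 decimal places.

n = 9.82/2.08 ≈ 4.7212 half-lives.
Fraction remaining = (1/2)^4.7212 ≈ 0.037913.

0.04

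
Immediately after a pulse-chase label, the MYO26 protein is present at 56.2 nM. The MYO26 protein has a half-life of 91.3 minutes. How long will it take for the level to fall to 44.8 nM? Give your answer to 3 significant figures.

29.9 minutes

Fraction remaining = 44.8/56.2 ≈ 0.79715.
n = log₂(56.2/44.8) = ln(1.2545)/ln 2 ≈ 0.32707 half-lives.
t = n × t½ = 0.32707 × 91.3 ≈ 29.862 minutes.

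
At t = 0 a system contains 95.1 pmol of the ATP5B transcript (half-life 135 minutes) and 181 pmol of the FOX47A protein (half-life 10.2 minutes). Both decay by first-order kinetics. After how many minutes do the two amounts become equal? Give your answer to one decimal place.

Set 95.1·(1/2)^(t/135) = 181·(1/2)^(t/10.2).
Taking log₂: log₂(95.1/181) = t·(1/135 − 1/10.2).
log₂(0.52541) = -0.92847; 1/135 − 1/10.2 = -0.090632.
t = -0.92847 / -0.090632 ≈ 10.244 minutes.

10.2 minutes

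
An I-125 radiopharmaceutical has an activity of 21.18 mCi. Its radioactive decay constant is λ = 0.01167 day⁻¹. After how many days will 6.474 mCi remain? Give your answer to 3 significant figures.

102 days

t½ = ln 2 / λ = 0.69315 / 0.01167 ≈ 59.396 days.
Fraction remaining = 6.474/21.18 ≈ 0.30567.
n = log₂(21.18/6.474) = ln(3.2715)/ln 2 ≈ 1.71 half-lives.
t = n × t½ = 1.71 × 59.396 ≈ 101.56 days.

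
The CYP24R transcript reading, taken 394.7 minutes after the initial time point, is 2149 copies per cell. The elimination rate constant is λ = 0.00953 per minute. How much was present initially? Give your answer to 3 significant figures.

92400 copies per cell

t½ = ln 2 / λ = 0.69315 / 0.00953 ≈ 72.733 minutes.
Number of half-lives elapsed: n = 394.7/72.733 ≈ 5.4267.
A₀ = A × 2^n = 2149 × 2^5.4267 = 2149 × 43.013 ≈ 92434 copies per cell.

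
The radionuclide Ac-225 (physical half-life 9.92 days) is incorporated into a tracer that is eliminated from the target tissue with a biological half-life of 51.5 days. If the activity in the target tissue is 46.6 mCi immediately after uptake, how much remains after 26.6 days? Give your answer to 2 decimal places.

5.08 mCi

1/t_eff = 1/t_phys + 1/t_biol = 1/9.92 + 1/51.5 = 0.12022 per day.
t_eff = 9.92 × 51.5 / (9.92 + 51.5) ≈ 8.3178 days.
Remaining = 46.6 × (1/2)^(26.6/8.3178) = 46.6 × (1/2)^3.198 ≈ 5.0781 mCi.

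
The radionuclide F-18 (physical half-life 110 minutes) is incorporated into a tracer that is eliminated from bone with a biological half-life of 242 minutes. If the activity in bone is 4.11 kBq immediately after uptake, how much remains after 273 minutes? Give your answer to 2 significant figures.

1/t_eff = 1/t_phys + 1/t_biol = 1/110 + 1/242 = 0.013223 per minute.
t_eff = 110 × 242 / (110 + 242) ≈ 75.625 minutes.
Remaining = 4.11 × (1/2)^(273/75.625) = 4.11 × (1/2)^3.6099 ≈ 0.33663 kBq.

0.34 kBq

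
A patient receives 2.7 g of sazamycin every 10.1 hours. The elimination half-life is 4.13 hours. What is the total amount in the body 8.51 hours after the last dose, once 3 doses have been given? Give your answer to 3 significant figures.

0.788 g

The 3 doses were given 28.71, 18.61, 8.51 hours ago.
Total = 2.7·(1/2)^(28.71/4.13) + 2.7·(1/2)^(18.61/4.13) + 2.7·(1/2)^(8.51/4.13)
      = 0.021814 + 0.11882 + 0.64726 ≈ 0.7879 g.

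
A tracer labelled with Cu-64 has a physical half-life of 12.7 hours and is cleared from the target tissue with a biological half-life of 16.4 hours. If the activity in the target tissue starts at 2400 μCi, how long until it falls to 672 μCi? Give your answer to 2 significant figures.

1/t_eff = 1/t_phys + 1/t_biol = 1/12.7 + 1/16.4 = 0.13972 per hour.
t_eff = 12.7 × 16.4 / (12.7 + 16.4) ≈ 7.1574 hours.
n = log₂(2400/672) ≈ 1.8365; t = 1.8365 × 7.1574 ≈ 13.145 hours.

13 hours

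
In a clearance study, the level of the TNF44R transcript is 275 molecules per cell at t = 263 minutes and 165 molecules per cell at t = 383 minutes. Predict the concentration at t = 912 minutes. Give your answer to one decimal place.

17.4 molecules per cell

Over Δt = 383 − 263 = 120 minutes, the level fell by a factor of 275/165 ≈ 1.6667.
n = log₂(1.6667) ≈ 0.73697 half-lives, so t½ = 120/0.73697 ≈ 162.83 minutes.
From t = 383 to t = 912: 165 × (1/2)^((912−383)/162.83) ≈ 17.358 molecules per cell.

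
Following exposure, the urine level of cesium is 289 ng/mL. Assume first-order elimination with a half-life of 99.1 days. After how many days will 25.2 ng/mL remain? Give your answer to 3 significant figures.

349 days

Fraction remaining = 25.2/289 ≈ 0.087197.
n = log₂(289/25.2) = ln(11.468)/ln 2 ≈ 3.5196 half-lives.
t = n × t½ = 3.5196 × 99.1 ≈ 348.79 days.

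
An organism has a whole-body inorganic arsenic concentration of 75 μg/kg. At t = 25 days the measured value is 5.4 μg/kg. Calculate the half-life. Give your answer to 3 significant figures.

6.59 days

A/A₀ = 5.4/75 ≈ 0.072.
n = log₂(13.889) ≈ 3.7959 half-lives elapsed in 25 days.
t½ = 25/3.7959 ≈ 6.5861 days.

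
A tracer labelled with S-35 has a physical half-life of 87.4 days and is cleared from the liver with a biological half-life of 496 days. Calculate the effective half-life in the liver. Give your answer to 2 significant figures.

74 days

1/t_eff = 1/t_phys + 1/t_biol = 1/87.4 + 1/496 = 0.013458 per day.
t_eff = 87.4 × 496 / (87.4 + 496) ≈ 74.306 days.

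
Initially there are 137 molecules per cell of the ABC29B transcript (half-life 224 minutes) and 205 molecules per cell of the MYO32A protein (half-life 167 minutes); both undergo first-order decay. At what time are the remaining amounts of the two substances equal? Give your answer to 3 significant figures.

382 minutes

Set 137·(1/2)^(t/224) = 205·(1/2)^(t/167).
Taking log₂: log₂(137/205) = t·(1/224 − 1/167).
log₂(0.66829) = -0.58145; 1/224 − 1/167 = -0.0015237.
t = -0.58145 / -0.0015237 ≈ 381.59 minutes.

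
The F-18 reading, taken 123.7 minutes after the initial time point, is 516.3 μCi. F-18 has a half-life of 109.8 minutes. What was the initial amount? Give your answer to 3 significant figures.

Number of half-lives elapsed: n = 123.7/109.8 ≈ 1.1266.
A₀ = A × 2^n = 516.3 × 2^1.1266 = 516.3 × 2.1834 ≈ 1127.3 μCi.

1130 μCi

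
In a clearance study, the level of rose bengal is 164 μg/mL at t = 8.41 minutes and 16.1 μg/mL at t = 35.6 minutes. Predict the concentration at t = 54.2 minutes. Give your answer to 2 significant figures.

Over Δt = 35.6 − 8.41 = 27.19 minutes, the level fell by a factor of 164/16.1 ≈ 10.186.
n = log₂(10.186) ≈ 3.3486 half-lives, so t½ = 27.19/3.3486 ≈ 8.1199 minutes.
From t = 35.6 to t = 54.2: 16.1 × (1/2)^((54.2−35.6)/8.1199) ≈ 3.2905 μg/mL.

3.3 μg/mL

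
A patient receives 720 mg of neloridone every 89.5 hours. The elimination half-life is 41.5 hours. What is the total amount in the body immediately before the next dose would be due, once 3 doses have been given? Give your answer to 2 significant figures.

210 mg

The 3 doses were given 268.5, 179, 89.5 hours ago.
Total = 720·(1/2)^(268.5/41.5) + 720·(1/2)^(179/41.5) + 720·(1/2)^(89.5/41.5)
      = 8.1228 + 36.217 + 161.48 ≈ 205.82 mg.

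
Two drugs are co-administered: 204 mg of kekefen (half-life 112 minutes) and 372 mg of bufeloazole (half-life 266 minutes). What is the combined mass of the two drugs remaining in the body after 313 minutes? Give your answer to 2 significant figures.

kekefen: 204 × (1/2)^(313/112) = 204 × (1/2)^2.7946 ≈ 29.401 mg.
bufeloazole: 372 × (1/2)^(313/266) = 372 × (1/2)^1.1767 ≈ 164.56 mg.
Total = 29.401 + 164.56 ≈ 193.96 mg.

190 mg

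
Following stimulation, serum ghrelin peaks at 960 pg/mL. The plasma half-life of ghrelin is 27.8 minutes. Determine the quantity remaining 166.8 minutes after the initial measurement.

Elapsed time is 6 half-lives (166.8/27.8).
Each half-life halves the amount: 960 × (1/2)^6 = 960/64 = 15 pg/mL.

15 pg/mL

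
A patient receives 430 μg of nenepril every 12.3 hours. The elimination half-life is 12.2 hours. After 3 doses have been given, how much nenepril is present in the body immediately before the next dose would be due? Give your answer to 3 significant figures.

The 3 doses were given 36.9, 24.6, 12.3 hours ago.
Total = 430·(1/2)^(36.9/12.2) + 430·(1/2)^(24.6/12.2) + 430·(1/2)^(12.3/12.2)
      = 52.842 + 106.29 + 213.78 ≈ 372.91 μg.

373 μg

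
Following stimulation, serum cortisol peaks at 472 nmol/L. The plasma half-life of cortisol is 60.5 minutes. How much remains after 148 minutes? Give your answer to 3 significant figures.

Number of half-lives: n = 148/60.5 ≈ 2.4463.
Remaining = 472 × (1/2)^2.4463 = 472 × 0.18348 ≈ 86.604 nmol/L.

86.6 nmol/L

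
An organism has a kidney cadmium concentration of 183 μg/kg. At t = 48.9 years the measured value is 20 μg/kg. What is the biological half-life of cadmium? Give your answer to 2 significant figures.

A/A₀ = 20/183 ≈ 0.10929.
n = log₂(9.15) ≈ 3.1938 half-lives elapsed in 48.9 years.
t½ = 48.9/3.1938 ≈ 15.311 years.

15 years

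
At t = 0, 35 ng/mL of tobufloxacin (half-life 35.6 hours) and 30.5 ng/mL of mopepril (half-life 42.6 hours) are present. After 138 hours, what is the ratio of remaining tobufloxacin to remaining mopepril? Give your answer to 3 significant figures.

tobufloxacin: 35 × (1/2)^(138/35.6) = 35 × (1/2)^3.8764 ≈ 2.3832 ng/mL.
mopepril: 30.5 × (1/2)^(138/42.6) = 30.5 × (1/2)^3.2394 ≈ 3.2295 ng/mL.
Ratio ≈ 2.3832 / 3.2295 ≈ 0.73794.

0.738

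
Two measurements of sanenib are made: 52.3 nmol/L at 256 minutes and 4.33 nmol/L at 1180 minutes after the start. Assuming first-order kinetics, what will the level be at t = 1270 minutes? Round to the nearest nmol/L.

Over Δt = 1180 − 256 = 924 minutes, the level fell by a factor of 52.3/4.33 ≈ 12.079.
n = log₂(12.079) ≈ 3.5944 half-lives, so t½ = 924/3.5944 ≈ 257.07 minutes.
From t = 1180 to t = 1270: 4.33 × (1/2)^((1270−1180)/257.07) ≈ 3.397 nmol/L.

3 nmol/L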